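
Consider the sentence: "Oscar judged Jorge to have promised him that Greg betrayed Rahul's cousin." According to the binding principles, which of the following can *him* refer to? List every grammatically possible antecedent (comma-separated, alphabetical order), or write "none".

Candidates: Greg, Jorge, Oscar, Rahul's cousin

*him* is a pronoun; Principle B requires it to be free in its binding domain — the clause headed by 'promised'.
— Greg: subject of the clause headed by 'betrayed'; is c-commanded by the pronoun; coreference would bind this R-expression — blocked (Principle C).
— Jorge: subject of the clause headed by 'promised'; c-commands the pronoun within its binding domain — blocked (Principle B).
— Oscar: subject of the matrix clause; c-commands the pronoun but lies outside its binding domain — allowed.
— Rahul's cousin: object of the clause headed by 'betrayed'; is c-commanded by the pronoun; coreference would bind this R-expression — blocked (Principle C).

Oscar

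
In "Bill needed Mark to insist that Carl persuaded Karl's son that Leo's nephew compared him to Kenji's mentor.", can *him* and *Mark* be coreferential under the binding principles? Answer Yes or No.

*Mark* is an R-expression; Principle C requires it to be free (not bound by any c-commanding expression).
— him: object of the clause headed by 'compared'; the pronoun does not c-command the R-expression — coreference allowed.

Yes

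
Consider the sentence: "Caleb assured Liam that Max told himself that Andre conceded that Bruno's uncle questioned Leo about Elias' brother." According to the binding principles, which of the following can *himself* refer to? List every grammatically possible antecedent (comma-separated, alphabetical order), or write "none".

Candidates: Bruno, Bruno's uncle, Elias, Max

*himself* is a reflexive; Principle A requires it to be bound within its binding domain — the clause headed by 'told'.
— Bruno: possessor inside the subject DP of the clause headed by 'questioned'; does not c-command the reflexive — cannot bind it (Principle A).
— Bruno's uncle: subject of the clause headed by 'questioned'; does not c-command the reflexive — cannot bind it (Principle A).
— Elias: possessor inside the second object DP of the clause headed by 'questioned'; does not c-command the reflexive — cannot bind it (Principle A).
— Max: subject of the clause headed by 'told'; c-commands the reflexive within its binding domain — allowed (Principle A).

Max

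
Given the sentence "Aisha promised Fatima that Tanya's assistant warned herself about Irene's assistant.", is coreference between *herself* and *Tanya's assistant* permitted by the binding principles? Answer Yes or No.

Yes

*herself* is a reflexive; Principle A requires it to be bound within its binding domain — the clause headed by 'warned'.
— Tanya's assistant: subject of the clause headed by 'warned'; c-commands the reflexive within its binding domain — allowed (Principle A).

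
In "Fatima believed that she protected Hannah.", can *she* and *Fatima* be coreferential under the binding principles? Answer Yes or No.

*Fatima* is an R-expression; Principle C requires it to be free (not bound by any c-commanding expression).
— she: subject of the clause headed by 'protected'; the pronoun does not c-command the R-expression — coreference allowed.

Yes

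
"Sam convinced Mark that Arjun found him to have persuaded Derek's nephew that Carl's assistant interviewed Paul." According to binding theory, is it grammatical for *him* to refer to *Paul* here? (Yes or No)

*Paul* is an R-expression; Principle C requires it to be free (not bound by any c-commanding expression).
— him: subject of the clause headed by 'persuaded'; the pronoun c-commands the R-expression — coreference blocked (Principle C).

No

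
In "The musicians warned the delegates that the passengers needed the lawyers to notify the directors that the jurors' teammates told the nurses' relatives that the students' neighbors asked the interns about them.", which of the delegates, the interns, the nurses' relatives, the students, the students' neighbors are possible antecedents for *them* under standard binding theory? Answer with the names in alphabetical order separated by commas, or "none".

the delegates, the nurses' relatives, the students

*them* is a pronoun; Principle B requires it to be free in its binding domain — the clause headed by 'asked'.
— the delegates: object of the matrix clause; c-commands the pronoun but lies outside its binding domain — allowed.
— the interns: object of the clause headed by 'asked'; c-commands the pronoun within its binding domain — blocked (Principle B).
— the nurses' relatives: object of the clause headed by 'told'; c-commands the pronoun but lies outside its binding domain — allowed.
— the students: possessor inside the subject DP of the clause headed by 'asked'; does not c-command the pronoun — Principle B does not apply; allowed.
— the students' neighbors: subject of the clause headed by 'asked'; c-commands the pronoun within its binding domain — blocked (Principle B).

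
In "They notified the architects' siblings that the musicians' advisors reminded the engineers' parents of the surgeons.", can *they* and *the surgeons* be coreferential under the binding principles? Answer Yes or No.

*the surgeons* is an R-expression; Principle C requires it to be free (not bound by any c-commanding expression).
— they: subject of the matrix clause; the pronoun c-commands the R-expression — coreference blocked (Principle C).

No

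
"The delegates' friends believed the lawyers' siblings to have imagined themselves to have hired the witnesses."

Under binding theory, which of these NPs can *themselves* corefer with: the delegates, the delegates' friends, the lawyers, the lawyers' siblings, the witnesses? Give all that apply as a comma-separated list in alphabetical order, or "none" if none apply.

*themselves* is a reflexive; Principle A requires it to be bound within its binding domain — the clause headed by 'imagined'.
— the delegates: possessor inside the subject DP of the matrix clause; does not c-command the reflexive — cannot bind it (Principle A).
— the delegates' friends: subject of the matrix clause; c-commands the reflexive but lies outside its binding domain — cannot bind it (Principle A).
— the lawyers: possessor inside the subject DP of the clause headed by 'imagined'; does not c-command the reflexive — cannot bind it (Principle A).
— the lawyers' siblings: subject of the clause headed by 'imagined'; c-commands the reflexive within its binding domain — allowed (Principle A).
— the witnesses: object of the clause headed by 'hired'; does not c-command the reflexive — cannot bind it (Principle A).

the lawyers' siblings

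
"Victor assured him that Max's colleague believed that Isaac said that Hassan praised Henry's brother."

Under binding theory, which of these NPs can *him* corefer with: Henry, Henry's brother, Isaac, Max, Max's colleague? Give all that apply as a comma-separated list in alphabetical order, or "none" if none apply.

none

*him* is a pronoun; Principle B requires it to be free in its binding domain — the matrix clause.
— Henry: possessor inside the object DP of the clause headed by 'praised'; is c-commanded by the pronoun; coreference would bind this R-expression — blocked (Principle C).
— Henry's brother: object of the clause headed by 'praised'; is c-commanded by the pronoun; coreference would bind this R-expression — blocked (Principle C).
— Isaac: subject of the clause headed by 'said'; is c-commanded by the pronoun; coreference would bind this R-expression — blocked (Principle C).
— Max: possessor inside the subject DP of the clause headed by 'believed'; is c-commanded by the pronoun; coreference would bind this R-expression — blocked (Principle C).
— Max's colleague: subject of the clause headed by 'believed'; is c-commanded by the pronoun; coreference would bind this R-expression — blocked (Principle C).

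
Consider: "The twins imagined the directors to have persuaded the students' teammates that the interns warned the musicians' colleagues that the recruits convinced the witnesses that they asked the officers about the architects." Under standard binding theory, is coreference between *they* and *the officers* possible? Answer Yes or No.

No

*the officers* is an R-expression; Principle C requires it to be free (not bound by any c-commanding expression).
— they: subject of the clause headed by 'asked'; the pronoun c-commands the R-expression — coreference blocked (Principle C).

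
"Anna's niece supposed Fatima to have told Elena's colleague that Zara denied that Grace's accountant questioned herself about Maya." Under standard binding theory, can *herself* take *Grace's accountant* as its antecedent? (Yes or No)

*herself* is a reflexive; Principle A requires it to be bound within its binding domain — the clause headed by 'questioned'.
— Grace's accountant: subject of the clause headed by 'questioned'; c-commands the reflexive within its binding domain — allowed (Principle A).

Yes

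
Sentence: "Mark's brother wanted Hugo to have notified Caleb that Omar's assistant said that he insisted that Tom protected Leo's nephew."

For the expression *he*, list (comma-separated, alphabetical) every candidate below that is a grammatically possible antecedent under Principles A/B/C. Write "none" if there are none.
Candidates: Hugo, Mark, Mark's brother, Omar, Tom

Hugo, Mark, Mark's brother, Omar

*he* is a pronoun; Principle B requires it to be free in its binding domain — the clause headed by 'insisted'.
— Hugo: subject of the clause headed by 'notified'; c-commands the pronoun but lies outside its binding domain — allowed.
— Mark: possessor inside the subject DP of the matrix clause; does not c-command the pronoun — Principle B does not apply; allowed.
— Mark's brother: subject of the matrix clause; c-commands the pronoun but lies outside its binding domain — allowed.
— Omar: possessor inside the subject DP of the clause headed by 'said'; does not c-command the pronoun — Principle B does not apply; allowed.
— Tom: subject of the clause headed by 'protected'; is c-commanded by the pronoun; coreference would bind this R-expression — blocked (Principle C).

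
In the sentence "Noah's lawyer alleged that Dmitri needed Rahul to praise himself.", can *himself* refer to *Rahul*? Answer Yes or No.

Yes

*himself* is a reflexive; Principle A requires it to be bound within its binding domain — the clause headed by 'praise'.
— Rahul: subject of the clause headed by 'praise'; c-commands the reflexive within its binding domain — allowed (Principle A).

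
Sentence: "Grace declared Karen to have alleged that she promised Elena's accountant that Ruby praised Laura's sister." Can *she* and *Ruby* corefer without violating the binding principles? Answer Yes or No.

*Ruby* is an R-expression; Principle C requires it to be free (not bound by any c-commanding expression).
— she: subject of the clause headed by 'promised'; the pronoun c-commands the R-expression — coreference blocked (Principle C).

No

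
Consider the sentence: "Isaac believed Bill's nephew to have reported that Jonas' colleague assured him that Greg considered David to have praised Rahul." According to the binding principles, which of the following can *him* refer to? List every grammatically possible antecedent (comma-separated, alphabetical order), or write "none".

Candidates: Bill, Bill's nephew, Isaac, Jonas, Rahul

*him* is a pronoun; Principle B requires it to be free in its binding domain — the clause headed by 'assured'.
— Bill: possessor inside the subject DP of the clause headed by 'reported'; does not c-command the pronoun — Principle B does not apply; allowed.
— Bill's nephew: subject of the clause headed by 'reported'; c-commands the pronoun but lies outside its binding domain — allowed.
— Isaac: subject of the matrix clause; c-commands the pronoun but lies outside its binding domain — allowed.
— Jonas: possessor inside the subject DP of the clause headed by 'assured'; does not c-command the pronoun — Principle B does not apply; allowed.
— Rahul: object of the clause headed by 'praised'; is c-commanded by the pronoun; coreference would bind this R-expression — blocked (Principle C).

Bill, Bill's nephew, Isaac, Jonas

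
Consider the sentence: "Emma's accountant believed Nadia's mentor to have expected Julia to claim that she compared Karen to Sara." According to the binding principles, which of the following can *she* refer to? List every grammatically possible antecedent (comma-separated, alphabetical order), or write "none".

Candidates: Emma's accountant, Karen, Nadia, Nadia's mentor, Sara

*she* is a pronoun; Principle B requires it to be free in its binding domain — the clause headed by 'compared'.
— Emma's accountant: subject of the matrix clause; c-commands the pronoun but lies outside its binding domain — allowed.
— Karen: object of the clause headed by 'compared'; is c-commanded by the pronoun; coreference would bind this R-expression — blocked (Principle C).
— Nadia: possessor inside the subject DP of the clause headed by 'expected'; does not c-command the pronoun — Principle B does not apply; allowed.
— Nadia's mentor: subject of the clause headed by 'expected'; c-commands the pronoun but lies outside its binding domain — allowed.
— Sara: second object of the clause headed by 'compared'; is c-commanded by the pronoun; coreference would bind this R-expression — blocked (Principle C).

Emma's accountant, Nadia, Nadia's mentor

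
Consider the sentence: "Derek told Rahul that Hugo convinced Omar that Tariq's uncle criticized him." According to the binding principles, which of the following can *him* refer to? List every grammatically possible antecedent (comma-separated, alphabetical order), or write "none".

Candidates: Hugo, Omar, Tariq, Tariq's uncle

Hugo, Omar, Tariq

*him* is a pronoun; Principle B requires it to be free in its binding domain — the clause headed by 'criticized'.
— Hugo: subject of the clause headed by 'convinced'; c-commands the pronoun but lies outside its binding domain — allowed.
— Omar: object of the clause headed by 'convinced'; c-commands the pronoun but lies outside its binding domain — allowed.
— Tariq: possessor inside the subject DP of the clause headed by 'criticized'; does not c-command the pronoun — Principle B does not apply; allowed.
— Tariq's uncle: subject of the clause headed by 'criticized'; c-commands the pronoun within its binding domain — blocked (Principle B).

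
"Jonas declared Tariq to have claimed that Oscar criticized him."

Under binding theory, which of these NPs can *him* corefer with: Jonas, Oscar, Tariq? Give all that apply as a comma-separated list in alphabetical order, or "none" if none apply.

Jonas, Tariq

*him* is a pronoun; Principle B requires it to be free in its binding domain — the clause headed by 'criticized'.
— Jonas: subject of the matrix clause; c-commands the pronoun but lies outside its binding domain — allowed.
— Oscar: subject of the clause headed by 'criticized'; c-commands the pronoun within its binding domain — blocked (Principle B).
— Tariq: subject of the clause headed by 'claimed'; c-commands the pronoun but lies outside its binding domain — allowed.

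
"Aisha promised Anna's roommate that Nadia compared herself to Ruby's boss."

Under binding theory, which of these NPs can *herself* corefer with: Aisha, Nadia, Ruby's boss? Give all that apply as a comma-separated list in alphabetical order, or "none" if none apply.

Nadia

*herself* is a reflexive; Principle A requires it to be bound within its binding domain — the clause headed by 'compared'.
— Aisha: subject of the matrix clause; c-commands the reflexive but lies outside its binding domain — cannot bind it (Principle A).
— Nadia: subject of the clause headed by 'compared'; c-commands the reflexive within its binding domain — allowed (Principle A).
— Ruby's boss: second object of the clause headed by 'compared'; does not c-command the reflexive — cannot bind it (Principle A).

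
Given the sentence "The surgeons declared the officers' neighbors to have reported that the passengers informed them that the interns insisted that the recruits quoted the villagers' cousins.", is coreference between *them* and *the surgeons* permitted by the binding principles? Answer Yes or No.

Yes

*them* is a pronoun; Principle B requires it to be free in its binding domain — the clause headed by 'informed'.
— the surgeons: subject of the matrix clause; c-commands the pronoun but lies outside its binding domain — allowed.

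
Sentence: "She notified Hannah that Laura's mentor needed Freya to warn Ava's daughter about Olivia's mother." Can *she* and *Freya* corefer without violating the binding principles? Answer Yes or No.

*Freya* is an R-expression; Principle C requires it to be free (not bound by any c-commanding expression).
— she: subject of the matrix clause; the pronoun c-commands the R-expression — coreference blocked (Principle C).

No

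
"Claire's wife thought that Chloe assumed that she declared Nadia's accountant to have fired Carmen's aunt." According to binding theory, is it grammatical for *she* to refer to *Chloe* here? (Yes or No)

*Chloe* is an R-expression; Principle C requires it to be free (not bound by any c-commanding expression).
— she: subject of the clause headed by 'declared'; the pronoun does not c-command the R-expression — coreference allowed.

Yes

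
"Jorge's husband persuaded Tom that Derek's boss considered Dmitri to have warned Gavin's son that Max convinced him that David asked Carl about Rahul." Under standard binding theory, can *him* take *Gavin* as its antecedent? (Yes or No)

Yes

*him* is a pronoun; Principle B requires it to be free in its binding domain — the clause headed by 'convinced'.
— Gavin: possessor inside the object DP of the clause headed by 'warned'; does not c-command the pronoun — Principle B does not apply; allowed.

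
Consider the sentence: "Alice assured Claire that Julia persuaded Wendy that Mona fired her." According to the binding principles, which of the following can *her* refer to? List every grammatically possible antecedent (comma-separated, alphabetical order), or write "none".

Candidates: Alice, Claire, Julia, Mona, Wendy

*her* is a pronoun; Principle B requires it to be free in its binding domain — the clause headed by 'fired'.
— Alice: subject of the matrix clause; c-commands the pronoun but lies outside its binding domain — allowed.
— Claire: object of the matrix clause; c-commands the pronoun but lies outside its binding domain — allowed.
— Julia: subject of the clause headed by 'persuaded'; c-commands the pronoun but lies outside its binding domain — allowed.
— Mona: subject of the clause headed by 'fired'; c-commands the pronoun within its binding domain — blocked (Principle B).
— Wendy: object of the clause headed by 'persuaded'; c-commands the pronoun but lies outside its binding domain — allowed.

Alice, Claire, Julia, Wendy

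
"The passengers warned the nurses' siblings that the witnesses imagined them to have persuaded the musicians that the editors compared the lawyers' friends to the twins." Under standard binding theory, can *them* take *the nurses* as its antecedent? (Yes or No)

Yes

*them* is a pronoun; Principle B requires it to be free in its binding domain — the clause headed by 'imagined'.
— the nurses: possessor inside the object DP of the matrix clause; does not c-command the pronoun — Principle B does not apply; allowed.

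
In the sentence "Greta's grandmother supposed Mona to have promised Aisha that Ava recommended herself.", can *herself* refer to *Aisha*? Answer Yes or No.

*herself* is a reflexive; Principle A requires it to be bound within its binding domain — the clause headed by 'recommended'.
— Aisha: object of the clause headed by 'promised'; c-commands the reflexive but lies outside its binding domain — cannot bind it (Principle A).

No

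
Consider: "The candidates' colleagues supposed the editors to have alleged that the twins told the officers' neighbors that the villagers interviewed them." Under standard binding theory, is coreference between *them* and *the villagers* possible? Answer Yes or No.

No

*the villagers* is an R-expression; Principle C requires it to be free (not bound by any c-commanding expression).
— them: object of the clause headed by 'interviewed'; the R-expression locally c-commands the pronoun — coreference blocked (Principle B on the pronoun).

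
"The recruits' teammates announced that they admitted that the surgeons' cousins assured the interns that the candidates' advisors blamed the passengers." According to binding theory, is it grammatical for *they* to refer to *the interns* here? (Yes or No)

*the interns* is an R-expression; Principle C requires it to be free (not bound by any c-commanding expression).
— they: subject of the clause headed by 'admitted'; the pronoun c-commands the R-expression — coreference blocked (Principle C).

No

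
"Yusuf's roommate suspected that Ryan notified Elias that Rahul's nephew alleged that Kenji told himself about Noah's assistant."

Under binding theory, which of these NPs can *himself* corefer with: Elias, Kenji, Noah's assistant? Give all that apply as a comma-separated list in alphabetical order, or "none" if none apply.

*himself* is a reflexive; Principle A requires it to be bound within its binding domain — the clause headed by 'told'.
— Elias: object of the clause headed by 'notified'; c-commands the reflexive but lies outside its binding domain — cannot bind it (Principle A).
— Kenji: subject of the clause headed by 'told'; c-commands the reflexive within its binding domain — allowed (Principle A).
— Noah's assistant: second object of the clause headed by 'told'; does not c-command the reflexive — cannot bind it (Principle A).

Kenji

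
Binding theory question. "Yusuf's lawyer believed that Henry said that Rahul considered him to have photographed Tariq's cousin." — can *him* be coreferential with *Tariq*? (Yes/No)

*him* is a pronoun; Principle B requires it to be free in its binding domain — the clause headed by 'considered'.
— Tariq: possessor inside the object DP of the clause headed by 'photographed'; is c-commanded by the pronoun; coreference would bind this R-expression — blocked (Principle C).

No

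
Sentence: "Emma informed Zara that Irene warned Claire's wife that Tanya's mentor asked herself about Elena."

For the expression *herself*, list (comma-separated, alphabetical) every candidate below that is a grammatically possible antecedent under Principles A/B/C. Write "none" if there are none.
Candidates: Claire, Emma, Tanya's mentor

*herself* is a reflexive; Principle A requires it to be bound within its binding domain — the clause headed by 'asked'.
— Claire: possessor inside the object DP of the clause headed by 'warned'; does not c-command the reflexive — cannot bind it (Principle A).
— Emma: subject of the matrix clause; c-commands the reflexive but lies outside its binding domain — cannot bind it (Principle A).
— Tanya's mentor: subject of the clause headed by 'asked'; c-commands the reflexive within its binding domain — allowed (Principle A).

Tanya's mentor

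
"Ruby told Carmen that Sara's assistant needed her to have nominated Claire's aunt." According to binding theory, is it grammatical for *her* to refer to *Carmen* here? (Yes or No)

*Carmen* is an R-expression; Principle C requires it to be free (not bound by any c-commanding expression).
— her: subject of the clause headed by 'nominated'; the pronoun does not c-command the R-expression — coreference allowed.

Yes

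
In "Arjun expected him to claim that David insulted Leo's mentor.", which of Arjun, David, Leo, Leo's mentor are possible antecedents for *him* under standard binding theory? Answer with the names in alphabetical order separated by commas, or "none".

*him* is a pronoun; Principle B requires it to be free in its binding domain — the matrix clause.
— Arjun: subject of the matrix clause; c-commands the pronoun within its binding domain — blocked (Principle B).
— David: subject of the clause headed by 'insulted'; is c-commanded by the pronoun; coreference would bind this R-expression — blocked (Principle C).
— Leo: possessor inside the object DP of the clause headed by 'insulted'; is c-commanded by the pronoun; coreference would bind this R-expression — blocked (Principle C).
— Leo's mentor: object of the clause headed by 'insulted'; is c-commanded by the pronoun; coreference would bind this R-expression — blocked (Principle C).

none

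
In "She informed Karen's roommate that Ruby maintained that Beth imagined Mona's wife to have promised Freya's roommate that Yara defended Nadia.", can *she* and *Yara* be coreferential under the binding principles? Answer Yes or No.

No

*Yara* is an R-expression; Principle C requires it to be free (not bound by any c-commanding expression).
— she: subject of the matrix clause; the pronoun c-commands the R-expression — coreference blocked (Principle C).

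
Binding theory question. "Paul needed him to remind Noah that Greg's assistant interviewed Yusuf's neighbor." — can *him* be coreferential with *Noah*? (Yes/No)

No

*him* is a pronoun; Principle B requires it to be free in its binding domain — the matrix clause.
— Noah: object of the clause headed by 'remind'; is c-commanded by the pronoun; coreference would bind this R-expression — blocked (Principle C).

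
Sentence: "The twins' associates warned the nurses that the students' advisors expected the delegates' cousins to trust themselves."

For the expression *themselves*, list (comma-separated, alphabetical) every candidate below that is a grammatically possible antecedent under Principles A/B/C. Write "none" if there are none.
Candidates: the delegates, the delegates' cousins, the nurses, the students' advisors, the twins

*themselves* is a reflexive; Principle A requires it to be bound within its binding domain — the clause headed by 'trust'.
— the delegates: possessor inside the subject DP of the clause headed by 'trust'; does not c-command the reflexive — cannot bind it (Principle A).
— the delegates' cousins: subject of the clause headed by 'trust'; c-commands the reflexive within its binding domain — allowed (Principle A).
— the nurses: object of the matrix clause; c-commands the reflexive but lies outside its binding domain — cannot bind it (Principle A).
— the students' advisors: subject of the clause headed by 'expected'; c-commands the reflexive but lies outside its binding domain — cannot bind it (Principle A).
— the twins: possessor inside the subject DP of the matrix clause; does not c-command the reflexive — cannot bind it (Principle A).

the delegates' cousins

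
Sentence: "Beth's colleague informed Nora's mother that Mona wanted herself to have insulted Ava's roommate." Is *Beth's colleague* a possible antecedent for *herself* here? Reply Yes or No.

*herself* is a reflexive; Principle A requires it to be bound within its binding domain — the clause headed by 'wanted'.
— Beth's colleague: subject of the matrix clause; c-commands the reflexive but lies outside its binding domain — cannot bind it (Principle A).

No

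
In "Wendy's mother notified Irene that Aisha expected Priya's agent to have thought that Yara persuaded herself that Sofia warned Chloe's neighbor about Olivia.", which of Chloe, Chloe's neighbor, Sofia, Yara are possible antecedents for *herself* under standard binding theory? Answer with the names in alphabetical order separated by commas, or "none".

*herself* is a reflexive; Principle A requires it to be bound within its binding domain — the clause headed by 'persuaded'.
— Chloe: possessor inside the object DP of the clause headed by 'warned'; does not c-command the reflexive — cannot bind it (Principle A).
— Chloe's neighbor: object of the clause headed by 'warned'; does not c-command the reflexive — cannot bind it (Principle A).
— Sofia: subject of the clause headed by 'warned'; does not c-command the reflexive — cannot bind it (Principle A).
— Yara: subject of the clause headed by 'persuaded'; c-commands the reflexive within its binding domain — allowed (Principle A).

Yara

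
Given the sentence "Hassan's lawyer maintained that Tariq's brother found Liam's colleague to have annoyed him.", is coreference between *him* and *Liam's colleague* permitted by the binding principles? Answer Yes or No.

*him* is a pronoun; Principle B requires it to be free in its binding domain — the clause headed by 'annoyed'.
— Liam's colleague: subject of the clause headed by 'annoyed'; c-commands the pronoun within its binding domain — blocked (Principle B).

No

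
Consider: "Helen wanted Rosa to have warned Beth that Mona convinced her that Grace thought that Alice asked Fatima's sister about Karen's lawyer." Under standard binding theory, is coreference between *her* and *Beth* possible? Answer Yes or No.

*Beth* is an R-expression; Principle C requires it to be free (not bound by any c-commanding expression).
— her: object of the clause headed by 'convinced'; the pronoun does not c-command the R-expression — coreference allowed.

Yes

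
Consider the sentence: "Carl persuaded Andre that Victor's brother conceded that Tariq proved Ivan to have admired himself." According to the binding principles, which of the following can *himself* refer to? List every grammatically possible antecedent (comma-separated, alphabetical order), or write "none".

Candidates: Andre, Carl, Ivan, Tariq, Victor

Ivan

*himself* is a reflexive; Principle A requires it to be bound within its binding domain — the clause headed by 'admired'.
— Andre: object of the matrix clause; c-commands the reflexive but lies outside its binding domain — cannot bind it (Principle A).
— Carl: subject of the matrix clause; c-commands the reflexive but lies outside its binding domain — cannot bind it (Principle A).
— Ivan: subject of the clause headed by 'admired'; c-commands the reflexive within its binding domain — allowed (Principle A).
— Tariq: subject of the clause headed by 'proved'; c-commands the reflexive but lies outside its binding domain — cannot bind it (Principle A).
— Victor: possessor inside the subject DP of the clause headed by 'conceded'; does not c-command the reflexive — cannot bind it (Principle A).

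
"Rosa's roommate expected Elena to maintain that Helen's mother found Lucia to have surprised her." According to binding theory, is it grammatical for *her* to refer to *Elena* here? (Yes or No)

*Elena* is an R-expression; Principle C requires it to be free (not bound by any c-commanding expression).
— her: object of the clause headed by 'surprised'; the pronoun does not c-command the R-expression — coreference allowed.

Yes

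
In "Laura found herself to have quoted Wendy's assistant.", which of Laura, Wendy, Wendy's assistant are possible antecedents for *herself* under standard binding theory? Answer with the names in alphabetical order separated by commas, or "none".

*herself* is a reflexive; Principle A requires it to be bound within its binding domain — the matrix clause.
— Laura: subject of the matrix clause; c-commands the reflexive within its binding domain — allowed (Principle A).
— Wendy: possessor inside the object DP of the clause headed by 'quoted'; does not c-command the reflexive — cannot bind it (Principle A).
— Wendy's assistant: object of the clause headed by 'quoted'; does not c-command the reflexive — cannot bind it (Principle A).

Laura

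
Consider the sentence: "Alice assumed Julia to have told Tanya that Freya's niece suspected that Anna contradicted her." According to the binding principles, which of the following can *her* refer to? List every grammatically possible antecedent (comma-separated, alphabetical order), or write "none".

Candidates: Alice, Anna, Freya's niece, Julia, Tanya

Alice, Freya's niece, Julia, Tanya

*her* is a pronoun; Principle B requires it to be free in its binding domain — the clause headed by 'contradicted'.
— Alice: subject of the matrix clause; c-commands the pronoun but lies outside its binding domain — allowed.
— Anna: subject of the clause headed by 'contradicted'; c-commands the pronoun within its binding domain — blocked (Principle B).
— Freya's niece: subject of the clause headed by 'suspected'; c-commands the pronoun but lies outside its binding domain — allowed.
— Julia: subject of the clause headed by 'told'; c-commands the pronoun but lies outside its binding domain — allowed.
— Tanya: object of the clause headed by 'told'; c-commands the pronoun but lies outside its binding domain — allowed.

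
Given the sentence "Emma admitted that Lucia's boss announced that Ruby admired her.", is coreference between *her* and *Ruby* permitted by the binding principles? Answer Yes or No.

No

*her* is a pronoun; Principle B requires it to be free in its binding domain — the clause headed by 'admired'.
— Ruby: subject of the clause headed by 'admired'; c-commands the pronoun within its binding domain — blocked (Principle B).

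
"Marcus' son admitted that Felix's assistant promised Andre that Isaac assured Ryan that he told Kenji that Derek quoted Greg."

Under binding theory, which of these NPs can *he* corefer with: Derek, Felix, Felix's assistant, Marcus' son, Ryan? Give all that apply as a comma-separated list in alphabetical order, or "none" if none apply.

*he* is a pronoun; Principle B requires it to be free in its binding domain — the clause headed by 'told'.
— Derek: subject of the clause headed by 'quoted'; is c-commanded by the pronoun; coreference would bind this R-expression — blocked (Principle C).
— Felix: possessor inside the subject DP of the clause headed by 'promised'; does not c-command the pronoun — Principle B does not apply; allowed.
— Felix's assistant: subject of the clause headed by 'promised'; c-commands the pronoun but lies outside its binding domain — allowed.
— Marcus' son: subject of the matrix clause; c-commands the pronoun but lies outside its binding domain — allowed.
— Ryan: object of the clause headed by 'assured'; c-commands the pronoun but lies outside its binding domain — allowed.

Felix, Felix's assistant, Marcus' son, Ryan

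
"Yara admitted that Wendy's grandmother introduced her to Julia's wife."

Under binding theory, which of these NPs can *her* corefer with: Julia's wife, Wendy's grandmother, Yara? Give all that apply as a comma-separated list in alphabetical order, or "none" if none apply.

Yara

*her* is a pronoun; Principle B requires it to be free in its binding domain — the clause headed by 'introduced'.
— Julia's wife: second object of the clause headed by 'introduced'; is c-commanded by the pronoun; coreference would bind this R-expression — blocked (Principle C).
— Wendy's grandmother: subject of the clause headed by 'introduced'; c-commands the pronoun within its binding domain — blocked (Principle B).
— Yara: subject of the matrix clause; c-commands the pronoun but lies outside its binding domain — allowed.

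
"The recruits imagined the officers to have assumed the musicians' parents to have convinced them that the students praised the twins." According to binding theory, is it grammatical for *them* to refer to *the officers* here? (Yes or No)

Yes

*the officers* is an R-expression; Principle C requires it to be free (not bound by any c-commanding expression).
— them: object of the clause headed by 'convinced'; the pronoun does not c-command the R-expression — coreference allowed.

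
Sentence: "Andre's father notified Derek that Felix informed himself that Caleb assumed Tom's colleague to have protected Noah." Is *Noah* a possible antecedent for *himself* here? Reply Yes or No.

No

*himself* is a reflexive; Principle A requires it to be bound within its binding domain — the clause headed by 'informed'.
— Noah: object of the clause headed by 'protected'; does not c-command the reflexive — cannot bind it (Principle A).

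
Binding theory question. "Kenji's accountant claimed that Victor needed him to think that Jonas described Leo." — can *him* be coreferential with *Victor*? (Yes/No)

*him* is a pronoun; Principle B requires it to be free in its binding domain — the clause headed by 'needed'.
— Victor: subject of the clause headed by 'needed'; c-commands the pronoun within its binding domain — blocked (Principle B).

No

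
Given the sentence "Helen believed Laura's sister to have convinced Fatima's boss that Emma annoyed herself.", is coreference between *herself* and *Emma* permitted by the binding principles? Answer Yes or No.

Yes

*herself* is a reflexive; Principle A requires it to be bound within its binding domain — the clause headed by 'annoyed'.
— Emma: subject of the clause headed by 'annoyed'; c-commands the reflexive within its binding domain — allowed (Principle A).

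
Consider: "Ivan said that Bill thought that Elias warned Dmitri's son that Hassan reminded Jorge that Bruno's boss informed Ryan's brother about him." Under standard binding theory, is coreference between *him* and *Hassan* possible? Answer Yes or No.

Yes

*Hassan* is an R-expression; Principle C requires it to be free (not bound by any c-commanding expression).
— him: second object of the clause headed by 'informed'; the pronoun does not c-command the R-expression — coreference allowed.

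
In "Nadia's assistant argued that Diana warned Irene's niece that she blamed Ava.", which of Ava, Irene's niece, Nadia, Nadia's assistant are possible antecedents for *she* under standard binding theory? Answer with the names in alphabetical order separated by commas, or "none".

Irene's niece, Nadia, Nadia's assistant

*she* is a pronoun; Principle B requires it to be free in its binding domain — the clause headed by 'blamed'.
— Ava: object of the clause headed by 'blamed'; is c-commanded by the pronoun; coreference would bind this R-expression — blocked (Principle C).
— Irene's niece: object of the clause headed by 'warned'; c-commands the pronoun but lies outside its binding domain — allowed.
— Nadia: possessor inside the subject DP of the matrix clause; does not c-command the pronoun — Principle B does not apply; allowed.
— Nadia's assistant: subject of the matrix clause; c-commands the pronoun but lies outside its binding domain — allowed.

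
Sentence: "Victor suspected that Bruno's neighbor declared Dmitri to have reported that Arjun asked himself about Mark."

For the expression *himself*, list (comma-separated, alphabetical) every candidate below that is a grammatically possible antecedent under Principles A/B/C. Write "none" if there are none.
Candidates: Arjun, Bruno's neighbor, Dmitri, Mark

Arjun

*himself* is a reflexive; Principle A requires it to be bound within its binding domain — the clause headed by 'asked'.
— Arjun: subject of the clause headed by 'asked'; c-commands the reflexive within its binding domain — allowed (Principle A).
— Bruno's neighbor: subject of the clause headed by 'declared'; c-commands the reflexive but lies outside its binding domain — cannot bind it (Principle A).
— Dmitri: subject of the clause headed by 'reported'; c-commands the reflexive but lies outside its binding domain — cannot bind it (Principle A).
— Mark: second object of the clause headed by 'asked'; does not c-command the reflexive — cannot bind it (Principle A).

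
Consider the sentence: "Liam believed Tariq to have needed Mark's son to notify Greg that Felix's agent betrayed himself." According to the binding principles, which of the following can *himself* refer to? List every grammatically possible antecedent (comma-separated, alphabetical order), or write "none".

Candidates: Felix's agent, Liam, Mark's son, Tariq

Felix's agent

*himself* is a reflexive; Principle A requires it to be bound within its binding domain — the clause headed by 'betrayed'.
— Felix's agent: subject of the clause headed by 'betrayed'; c-commands the reflexive within its binding domain — allowed (Principle A).
— Liam: subject of the matrix clause; c-commands the reflexive but lies outside its binding domain — cannot bind it (Principle A).
— Mark's son: subject of the clause headed by 'notify'; c-commands the reflexive but lies outside its binding domain — cannot bind it (Principle A).
— Tariq: subject of the clause headed by 'needed'; c-commands the reflexive but lies outside its binding domain — cannot bind it (Principle A).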